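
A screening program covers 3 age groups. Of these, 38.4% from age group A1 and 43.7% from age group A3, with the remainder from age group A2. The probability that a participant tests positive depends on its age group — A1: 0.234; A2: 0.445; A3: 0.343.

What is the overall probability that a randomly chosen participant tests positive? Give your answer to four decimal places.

P(T) ≈ 0.3194

P(A2) = 1 − (0.384 + 0.437) = 0.179.
By the law of total probability,
P(T) = P(T|A1)·P(A1) + P(T|A2)·P(A2) + P(T|A3)·P(A3)
      = 0.234·0.384 + 0.445·0.179 + 0.343·0.437
      = 0.089856 + 0.079655 + 0.149891 = 0.319402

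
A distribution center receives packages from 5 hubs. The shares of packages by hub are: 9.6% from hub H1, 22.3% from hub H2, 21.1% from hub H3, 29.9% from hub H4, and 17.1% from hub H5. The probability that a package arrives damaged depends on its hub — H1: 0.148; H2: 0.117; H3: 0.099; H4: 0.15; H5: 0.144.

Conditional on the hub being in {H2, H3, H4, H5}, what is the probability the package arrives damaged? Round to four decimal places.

P(D|S) ≈ 0.1288

Let S = {H2, H3, H4, H5}.
P(S) = 0.223 + 0.211 + 0.299 + 0.171 = 0.904.
P(D ∩ S) = 0.117·0.223 + 0.099·0.211 + 0.15·0.299 + 0.144·0.171 = 0.026091 + 0.020889 + 0.04485 + 0.024624 = 0.116454.
P(D | S) = 0.116454 / 0.904 = 0.128821…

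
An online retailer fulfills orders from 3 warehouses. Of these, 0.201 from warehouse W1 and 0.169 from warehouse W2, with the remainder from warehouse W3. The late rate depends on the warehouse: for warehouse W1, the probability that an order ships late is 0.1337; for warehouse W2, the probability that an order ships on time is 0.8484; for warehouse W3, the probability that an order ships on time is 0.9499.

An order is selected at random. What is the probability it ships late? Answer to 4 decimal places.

P(L) ≈ 0.0841

P(W3) = 1 − (0.201 + 0.169) = 0.63.
P(L|W2) = 1 − 0.8484 = 0.1516.
P(L|W3) = 1 − 0.9499 = 0.0501.
P(L) = P(L|W1)·P(W1) + P(L|W2)·P(W2) + P(L|W3)·P(W3)
      = 0.1337·0.201 + 0.1516·0.169 + 0.0501·0.63
      = 0.0268737 + 0.0256204 + 0.031563 = 0.0840571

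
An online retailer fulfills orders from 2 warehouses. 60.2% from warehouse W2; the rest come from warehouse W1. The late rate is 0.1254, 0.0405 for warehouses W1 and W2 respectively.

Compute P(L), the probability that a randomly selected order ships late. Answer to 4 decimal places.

P(W1) = 1 − (0.602) = 0.398.
P(L) = P(L|W1)·P(W1) + P(L|W2)·P(W2)
      = 0.1254·0.398 + 0.0405·0.602
      = 0.0499092 + 0.024381 = 0.0742902

P(L) ≈ 0.0743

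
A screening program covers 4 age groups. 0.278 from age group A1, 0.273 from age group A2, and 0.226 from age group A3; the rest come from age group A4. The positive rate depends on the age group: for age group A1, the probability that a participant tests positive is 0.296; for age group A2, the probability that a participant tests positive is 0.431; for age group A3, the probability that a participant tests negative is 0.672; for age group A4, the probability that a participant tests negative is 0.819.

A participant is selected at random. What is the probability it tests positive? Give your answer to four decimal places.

P(T) ≈ 0.3144

P(A4) = 1 − (0.278 + 0.273 + 0.226) = 0.223.
P(T|A3) = 1 − 0.672 = 0.328.
P(T|A4) = 1 − 0.819 = 0.181.
P(T) = P(T|A1)·P(A1) + P(T|A2)·P(A2) + P(T|A3)·P(A3) + P(T|A4)·P(A4)
      = 0.296·0.278 + 0.431·0.273 + 0.328·0.226 + 0.181·0.223
      = 0.082288 + 0.117663 + 0.074128 + 0.040363 = 0.314442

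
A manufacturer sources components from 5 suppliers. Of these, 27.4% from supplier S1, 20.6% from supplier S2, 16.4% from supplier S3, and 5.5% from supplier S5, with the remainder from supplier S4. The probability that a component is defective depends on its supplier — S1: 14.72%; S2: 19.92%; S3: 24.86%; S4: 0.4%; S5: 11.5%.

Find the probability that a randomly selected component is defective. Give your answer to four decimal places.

0.1297

P(S4) = 1 − (0.274 + 0.206 + 0.164 + 0.055) = 0.301.
P(D) = P(D|S1)·P(S1) + P(D|S2)·P(S2) + P(D|S3)·P(S3) + P(D|S4)·P(S4) + P(D|S5)·P(S5)
      = 0.1472·0.274 + 0.1992·0.206 + 0.2486·0.164 + 0.004·0.301 + 0.115·0.055
      = 0.0403328 + 0.0410352 + 0.0407704 + 0.001204 + 0.006325 = 0.1296674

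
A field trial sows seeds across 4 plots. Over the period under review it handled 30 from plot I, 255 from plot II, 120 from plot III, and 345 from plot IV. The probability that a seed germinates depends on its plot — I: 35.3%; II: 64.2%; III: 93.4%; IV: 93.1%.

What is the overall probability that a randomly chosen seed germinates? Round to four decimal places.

Total: 30 + 255 + 120 + 345 = 750.
P(I) = 30/750 = 0.04. P(II) = 255/750 = 0.34. P(III) = 120/750 = 0.16. P(IV) = 345/750 = 0.46.
P(G) = P(G|I)·P(I) + P(G|II)·P(II) + P(G|III)·P(III) + P(G|IV)·P(IV)
      = 0.353·0.04 + 0.642·0.34 + 0.934·0.16 + 0.931·0.46
      = 0.01412 + 0.21828 + 0.14944 + 0.42826 = 0.8101

P(G) ≈ 0.8101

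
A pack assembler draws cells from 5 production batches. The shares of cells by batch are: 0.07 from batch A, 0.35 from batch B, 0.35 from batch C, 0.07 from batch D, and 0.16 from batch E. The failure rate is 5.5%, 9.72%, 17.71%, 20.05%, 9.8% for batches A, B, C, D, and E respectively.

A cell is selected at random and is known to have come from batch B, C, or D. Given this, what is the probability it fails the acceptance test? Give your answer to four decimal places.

0.1429

Let S = {B, C, D}.
P(S) = 0.35 + 0.35 + 0.07 = 0.77.
P(F ∩ S) = 0.0972·0.35 + 0.1771·0.35 + 0.2005·0.07 = 0.03402 + 0.061985 + 0.014035 = 0.11004.
P(F | S) = 0.11004 / 0.77 = 0.142909…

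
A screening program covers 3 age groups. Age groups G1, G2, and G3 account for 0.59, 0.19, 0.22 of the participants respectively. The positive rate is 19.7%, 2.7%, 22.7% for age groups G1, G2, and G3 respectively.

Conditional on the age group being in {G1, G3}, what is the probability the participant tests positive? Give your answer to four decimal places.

Let S = {G1, G3}.
P(S) = 0.59 + 0.22 = 0.81.
P(T ∩ S) = 0.197·0.59 + 0.227·0.22 = 0.11623 + 0.04994 = 0.16617.
P(T | S) = 0.16617 / 0.81 = 0.205148…

P(T|S) ≈ 0.2051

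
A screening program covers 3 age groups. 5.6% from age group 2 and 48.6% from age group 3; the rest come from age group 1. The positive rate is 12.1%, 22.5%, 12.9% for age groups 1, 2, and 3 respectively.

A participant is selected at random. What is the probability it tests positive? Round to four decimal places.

P(1) = 1 − (0.056 + 0.486) = 0.458.
P(T) = P(T|1)·P(1) + P(T|2)·P(2) + P(T|3)·P(3)
      = 0.121·0.458 + 0.225·0.056 + 0.129·0.486
      = 0.055418 + 0.0126 + 0.062694 = 0.130712

0.1307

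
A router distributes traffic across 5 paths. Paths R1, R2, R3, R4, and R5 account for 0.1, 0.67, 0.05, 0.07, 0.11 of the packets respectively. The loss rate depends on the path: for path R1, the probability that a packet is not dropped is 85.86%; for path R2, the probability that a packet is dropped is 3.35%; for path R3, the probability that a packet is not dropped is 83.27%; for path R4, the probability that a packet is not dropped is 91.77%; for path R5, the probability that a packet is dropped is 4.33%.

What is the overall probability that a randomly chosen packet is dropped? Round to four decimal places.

P(L) ≈ 0.0555

P(L|R1) = 1 − 0.8586 = 0.1414.
P(L|R3) = 1 − 0.8327 = 0.1673.
P(L|R4) = 1 − 0.9177 = 0.0823.
P(L) = P(L|R1)·P(R1) + P(L|R2)·P(R2) + P(L|R3)·P(R3) + P(L|R4)·P(R4) + P(L|R5)·P(R5)
      = 0.1414·0.1 + 0.0335·0.67 + 0.1673·0.05 + 0.0823·0.07 + 0.0433·0.11
      = 0.01414 + 0.022445 + 0.008365 + 0.005761 + 0.004763 = 0.055474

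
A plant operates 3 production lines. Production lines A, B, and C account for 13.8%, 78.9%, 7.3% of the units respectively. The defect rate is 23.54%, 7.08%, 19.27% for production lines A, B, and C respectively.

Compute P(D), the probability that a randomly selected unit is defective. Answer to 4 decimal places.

P(D) ≈ 0.1024

P(D) = P(D|A)·P(A) + P(D|B)·P(B) + P(D|C)·P(C)
      = 0.2354·0.138 + 0.0708·0.789 + 0.1927·0.073
      = 0.0324852 + 0.0558612 + 0.0140671 = 0.1024135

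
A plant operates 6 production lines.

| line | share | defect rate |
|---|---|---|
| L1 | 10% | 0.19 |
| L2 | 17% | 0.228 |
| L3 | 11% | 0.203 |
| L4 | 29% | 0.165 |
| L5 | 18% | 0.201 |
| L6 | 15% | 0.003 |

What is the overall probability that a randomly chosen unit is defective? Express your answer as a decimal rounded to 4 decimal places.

0.1646

P(D) = P(D|L1)·P(L1) + P(D|L2)·P(L2) + P(D|L3)·P(L3) + P(D|L4)·P(L4) + P(D|L5)·P(L5) + P(D|L6)·P(L6)
      = 0.19·0.1 + 0.228·0.17 + 0.203·0.11 + 0.165·0.29 + 0.201·0.18 + 0.003·0.15
      = 0.019 + 0.03876 + 0.02233 + 0.04785 + 0.03618 + 0.00045 = 0.16457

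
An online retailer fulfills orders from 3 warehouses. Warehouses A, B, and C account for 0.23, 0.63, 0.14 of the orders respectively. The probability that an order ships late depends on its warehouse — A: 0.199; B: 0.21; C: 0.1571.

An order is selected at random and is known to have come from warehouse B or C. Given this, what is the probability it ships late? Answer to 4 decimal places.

Let S = {B, C}.
P(S) = 0.63 + 0.14 = 0.77.
P(L ∩ S) = 0.21·0.63 + 0.1571·0.14 = 0.1323 + 0.021994 = 0.154294.
P(L | S) = 0.154294 / 0.77 = 0.200382…

P(L|S) ≈ 0.2004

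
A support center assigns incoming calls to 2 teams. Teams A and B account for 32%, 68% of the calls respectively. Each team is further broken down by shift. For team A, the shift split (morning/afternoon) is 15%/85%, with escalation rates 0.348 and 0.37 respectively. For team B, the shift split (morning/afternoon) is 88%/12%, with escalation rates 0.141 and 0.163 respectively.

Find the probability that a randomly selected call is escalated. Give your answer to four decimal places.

0.2150

P(E|A) = 0.15·0.348 + 0.85·0.37 = 0.0522 + 0.3145 = 0.3667
P(E|B) = 0.88·0.141 + 0.12·0.163 = 0.12408 + 0.01956 = 0.14364
Then overall,
P(E) = 0.32·0.3667 + 0.68·0.14364
      = 0.117344 + 0.0976752 = 0.2150192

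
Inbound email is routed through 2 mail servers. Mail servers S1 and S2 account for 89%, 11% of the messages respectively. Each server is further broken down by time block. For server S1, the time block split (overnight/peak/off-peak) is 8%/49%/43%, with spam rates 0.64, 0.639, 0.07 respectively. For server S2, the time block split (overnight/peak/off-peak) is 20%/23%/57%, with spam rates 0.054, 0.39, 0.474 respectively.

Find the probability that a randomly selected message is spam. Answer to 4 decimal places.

P(S|S1) = 0.08·0.64 + 0.49·0.639 + 0.43·0.07 = 0.0512 + 0.31311 + 0.0301 = 0.39441
P(S|S2) = 0.2·0.054 + 0.23·0.39 + 0.57·0.474 = 0.0108 + 0.0897 + 0.27018 = 0.37068
By total probability over the outer partition,
P(S) = 0.89·0.39441 + 0.11·0.37068
      = 0.3510249 + 0.0407748 = 0.3917997

P(S) ≈ 0.3918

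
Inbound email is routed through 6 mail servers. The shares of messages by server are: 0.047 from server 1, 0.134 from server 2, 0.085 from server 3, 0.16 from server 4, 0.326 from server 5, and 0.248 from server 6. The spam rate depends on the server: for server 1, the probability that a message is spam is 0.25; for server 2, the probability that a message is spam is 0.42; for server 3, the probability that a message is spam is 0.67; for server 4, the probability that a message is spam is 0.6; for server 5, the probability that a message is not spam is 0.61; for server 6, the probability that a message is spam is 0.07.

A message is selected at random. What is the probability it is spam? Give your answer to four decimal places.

P(S|5) = 1 − 0.61 = 0.39.
P(S) = P(S|1)·P(1) + P(S|2)·P(2) + P(S|3)·P(3) + P(S|4)·P(4) + P(S|5)·P(5) + P(S|6)·P(6)
      = 0.25·0.047 + 0.42·0.134 + 0.67·0.085 + 0.6·0.16 + 0.39·0.326 + 0.07·0.248
      = 0.01175 + 0.05628 + 0.05695 + 0.096 + 0.12714 + 0.01736 = 0.36548

P(S) ≈ 0.3655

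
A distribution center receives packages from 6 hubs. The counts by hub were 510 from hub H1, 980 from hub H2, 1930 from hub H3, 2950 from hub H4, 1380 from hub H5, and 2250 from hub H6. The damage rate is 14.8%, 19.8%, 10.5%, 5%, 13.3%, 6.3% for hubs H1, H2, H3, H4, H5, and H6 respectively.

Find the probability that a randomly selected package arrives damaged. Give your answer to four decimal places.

0.0945

Total: 510 + 980 + 1930 + 2950 + 1380 + 2250 = 10000.
P(H1) = 510/10000 = 0.051. P(H2) = 980/10000 = 0.098. P(H3) = 1930/10000 = 0.193. P(H4) = 2950/10000 = 0.295. P(H5) = 1380/10000 = 0.138. P(H6) = 2250/10000 = 0.225.
By the law of total probability,
P(D) = P(D|H1)·P(H1) + P(D|H2)·P(H2) + P(D|H3)·P(H3) + P(D|H4)·P(H4) + P(D|H5)·P(H5) + P(D|H6)·P(H6)
      = 0.148·0.051 + 0.198·0.098 + 0.105·0.193 + 0.05·0.295 + 0.133·0.138 + 0.063·0.225
      = 0.007548 + 0.019404 + 0.020265 + 0.01475 + 0.018354 + 0.014175 = 0.094496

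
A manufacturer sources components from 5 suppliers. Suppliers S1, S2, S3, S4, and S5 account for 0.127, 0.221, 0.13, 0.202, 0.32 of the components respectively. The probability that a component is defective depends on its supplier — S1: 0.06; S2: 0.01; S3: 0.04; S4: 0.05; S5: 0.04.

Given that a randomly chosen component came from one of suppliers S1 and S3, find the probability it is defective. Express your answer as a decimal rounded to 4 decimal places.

Let S = {S1, S3}.
P(S) = 0.127 + 0.13 = 0.257.
P(D ∩ S) = 0.06·0.127 + 0.04·0.13 = 0.00762 + 0.0052 = 0.01282.
P(D | S) = 0.01282 / 0.257 = 0.049883…

0.0499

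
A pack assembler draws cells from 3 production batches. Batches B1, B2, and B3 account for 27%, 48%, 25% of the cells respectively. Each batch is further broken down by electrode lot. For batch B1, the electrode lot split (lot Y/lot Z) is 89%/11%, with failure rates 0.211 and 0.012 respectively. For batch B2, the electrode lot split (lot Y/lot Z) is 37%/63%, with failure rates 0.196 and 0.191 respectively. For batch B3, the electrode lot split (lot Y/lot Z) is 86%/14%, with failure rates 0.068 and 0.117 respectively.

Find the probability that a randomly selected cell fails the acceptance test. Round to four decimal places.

P(F|B1) = 0.89·0.211 + 0.11·0.012 = 0.18779 + 0.00132 = 0.18911
P(F|B2) = 0.37·0.196 + 0.63·0.191 = 0.07252 + 0.12033 = 0.19285
P(F|B3) = 0.86·0.068 + 0.14·0.117 = 0.05848 + 0.01638 = 0.07486
By total probability over the outer partition,
P(F) = 0.27·0.18911 + 0.48·0.19285 + 0.25·0.07486
      = 0.0510597 + 0.092568 + 0.018715 = 0.1623427

P(F) ≈ 0.1623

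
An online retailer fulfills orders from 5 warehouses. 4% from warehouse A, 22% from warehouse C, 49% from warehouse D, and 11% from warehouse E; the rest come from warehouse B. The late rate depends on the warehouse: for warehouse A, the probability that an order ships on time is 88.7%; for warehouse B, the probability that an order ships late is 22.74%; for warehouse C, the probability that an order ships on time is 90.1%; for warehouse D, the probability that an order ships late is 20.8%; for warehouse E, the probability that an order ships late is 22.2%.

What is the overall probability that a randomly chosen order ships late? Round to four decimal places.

P(L) ≈ 0.1845

P(B) = 1 − (0.04 + 0.22 + 0.49 + 0.11) = 0.14.
P(L|A) = 1 − 0.887 = 0.113.
P(L|C) = 1 − 0.901 = 0.099.
P(L) = P(L|A)·P(A) + P(L|B)·P(B) + P(L|C)·P(C) + P(L|D)·P(D) + P(L|E)·P(E)
      = 0.113·0.04 + 0.2274·0.14 + 0.099·0.22 + 0.208·0.49 + 0.222·0.11
      = 0.00452 + 0.031836 + 0.02178 + 0.10192 + 0.02442 = 0.184476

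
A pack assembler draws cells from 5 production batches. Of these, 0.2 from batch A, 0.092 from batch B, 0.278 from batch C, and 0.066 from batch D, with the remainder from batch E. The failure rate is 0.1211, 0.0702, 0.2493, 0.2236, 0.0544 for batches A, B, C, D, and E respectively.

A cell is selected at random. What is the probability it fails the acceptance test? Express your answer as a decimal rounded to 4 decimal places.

P(E) = 1 − (0.2 + 0.092 + 0.278 + 0.066) = 0.364.
Using total probability over the partition,
P(F) = P(F|A)·P(A) + P(F|B)·P(B) + P(F|C)·P(C) + P(F|D)·P(D) + P(F|E)·P(E)
      = 0.1211·0.2 + 0.0702·0.092 + 0.2493·0.278 + 0.2236·0.066 + 0.0544·0.364
      = 0.02422 + 0.0064584 + 0.0693054 + 0.0147576 + 0.0198016 = 0.134543

0.1345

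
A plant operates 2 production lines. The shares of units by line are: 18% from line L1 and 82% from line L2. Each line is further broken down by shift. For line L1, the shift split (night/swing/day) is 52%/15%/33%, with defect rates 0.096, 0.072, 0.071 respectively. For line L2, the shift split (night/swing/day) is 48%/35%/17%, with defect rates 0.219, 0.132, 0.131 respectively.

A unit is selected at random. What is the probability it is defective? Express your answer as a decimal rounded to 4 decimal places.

P(D|L1) = 0.52·0.096 + 0.15·0.072 + 0.33·0.071 = 0.04992 + 0.0108 + 0.02343 = 0.08415
P(D|L2) = 0.48·0.219 + 0.35·0.132 + 0.17·0.131 = 0.10512 + 0.0462 + 0.02227 = 0.17359
By total probability over the outer partition,
P(D) = 0.18·0.08415 + 0.82·0.17359
      = 0.015147 + 0.1423438 = 0.1574908

0.1575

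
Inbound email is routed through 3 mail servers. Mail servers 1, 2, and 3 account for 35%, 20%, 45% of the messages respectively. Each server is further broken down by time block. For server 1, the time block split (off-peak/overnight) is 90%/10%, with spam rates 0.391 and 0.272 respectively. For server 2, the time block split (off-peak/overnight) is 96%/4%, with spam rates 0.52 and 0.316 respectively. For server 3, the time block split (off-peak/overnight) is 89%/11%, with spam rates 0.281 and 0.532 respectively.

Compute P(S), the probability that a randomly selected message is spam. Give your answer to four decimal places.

0.3739

P(S|1) = 0.9·0.391 + 0.1·0.272 = 0.3519 + 0.0272 = 0.3791
P(S|2) = 0.96·0.52 + 0.04·0.316 = 0.4992 + 0.01264 = 0.51184
P(S|3) = 0.89·0.281 + 0.11·0.532 = 0.25009 + 0.05852 = 0.30861
By total probability over the outer partition,
P(S) = 0.35·0.3791 + 0.2·0.51184 + 0.45·0.30861
      = 0.132685 + 0.102368 + 0.1388745 = 0.3739275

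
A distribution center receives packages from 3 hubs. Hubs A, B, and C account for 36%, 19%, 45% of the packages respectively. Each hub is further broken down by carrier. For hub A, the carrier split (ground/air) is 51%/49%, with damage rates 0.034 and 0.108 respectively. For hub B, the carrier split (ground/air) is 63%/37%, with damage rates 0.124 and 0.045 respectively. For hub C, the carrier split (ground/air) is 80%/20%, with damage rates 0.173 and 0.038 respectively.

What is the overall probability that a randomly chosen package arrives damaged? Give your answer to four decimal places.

0.1090

P(D|A) = 0.51·0.034 + 0.49·0.108 = 0.01734 + 0.05292 = 0.07026
P(D|B) = 0.63·0.124 + 0.37·0.045 = 0.07812 + 0.01665 = 0.09477
P(D|C) = 0.8·0.173 + 0.2·0.038 = 0.1384 + 0.0076 = 0.146
By total probability over the outer partition,
P(D) = 0.36·0.07026 + 0.19·0.09477 + 0.45·0.146
      = 0.0252936 + 0.0180063 + 0.0657 = 0.1089999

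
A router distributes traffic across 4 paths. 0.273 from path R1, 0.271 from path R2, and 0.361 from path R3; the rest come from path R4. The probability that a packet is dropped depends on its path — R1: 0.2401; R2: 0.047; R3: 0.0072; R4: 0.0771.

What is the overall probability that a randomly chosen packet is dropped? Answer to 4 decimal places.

P(L) ≈ 0.0882

P(R4) = 1 − (0.273 + 0.271 + 0.361) = 0.095.
Using total probability over the partition,
P(L) = P(L|R1)·P(R1) + P(L|R2)·P(R2) + P(L|R3)·P(R3) + P(L|R4)·P(R4)
      = 0.2401·0.273 + 0.047·0.271 + 0.0072·0.361 + 0.0771·0.095
      = 0.0655473 + 0.012737 + 0.0025992 + 0.0073245 = 0.088208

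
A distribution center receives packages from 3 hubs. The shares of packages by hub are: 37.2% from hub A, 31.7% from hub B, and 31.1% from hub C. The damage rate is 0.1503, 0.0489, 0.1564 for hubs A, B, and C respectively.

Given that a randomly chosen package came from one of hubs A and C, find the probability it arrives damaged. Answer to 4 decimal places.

Let S = {A, C}.
P(S) = 0.372 + 0.311 = 0.683.
P(D ∩ S) = 0.1503·0.372 + 0.1564·0.311 = 0.0559116 + 0.0486404 = 0.104552.
P(D | S) = 0.104552 / 0.683 = 0.153078…

0.1531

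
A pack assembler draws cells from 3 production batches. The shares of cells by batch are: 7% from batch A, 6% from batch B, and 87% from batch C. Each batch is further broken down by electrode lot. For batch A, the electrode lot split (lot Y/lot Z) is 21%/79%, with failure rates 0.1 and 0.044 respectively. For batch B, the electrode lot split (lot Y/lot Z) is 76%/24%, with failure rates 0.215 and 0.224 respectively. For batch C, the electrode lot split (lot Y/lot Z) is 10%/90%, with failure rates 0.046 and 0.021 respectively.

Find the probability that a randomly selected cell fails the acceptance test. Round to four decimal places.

P(F) ≈ 0.0374

P(F|A) = 0.21·0.1 + 0.79·0.044 = 0.021 + 0.03476 = 0.05576
P(F|B) = 0.76·0.215 + 0.24·0.224 = 0.1634 + 0.05376 = 0.21716
P(F|C) = 0.1·0.046 + 0.9·0.021 = 0.0046 + 0.0189 = 0.0235
By total probability over the outer partition,
P(F) = 0.07·0.05576 + 0.06·0.21716 + 0.87·0.0235
      = 0.0039032 + 0.0130296 + 0.020445 = 0.0373778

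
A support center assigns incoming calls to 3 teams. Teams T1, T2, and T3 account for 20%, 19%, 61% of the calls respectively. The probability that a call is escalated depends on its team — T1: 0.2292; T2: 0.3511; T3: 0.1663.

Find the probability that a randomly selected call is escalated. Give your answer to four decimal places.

P(E) = P(E|T1)·P(T1) + P(E|T2)·P(T2) + P(E|T3)·P(T3)
      = 0.2292·0.2 + 0.3511·0.19 + 0.1663·0.61
      = 0.04584 + 0.066709 + 0.101443 = 0.213992

P(E) ≈ 0.2140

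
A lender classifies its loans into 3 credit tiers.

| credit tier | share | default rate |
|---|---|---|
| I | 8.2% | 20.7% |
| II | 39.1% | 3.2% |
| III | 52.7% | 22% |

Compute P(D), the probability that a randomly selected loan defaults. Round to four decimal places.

0.1454

Using total probability over the partition,
P(D) = P(D|I)·P(I) + P(D|II)·P(II) + P(D|III)·P(III)
      = 0.207·0.082 + 0.032·0.391 + 0.22·0.527
      = 0.016974 + 0.012512 + 0.11594 = 0.145426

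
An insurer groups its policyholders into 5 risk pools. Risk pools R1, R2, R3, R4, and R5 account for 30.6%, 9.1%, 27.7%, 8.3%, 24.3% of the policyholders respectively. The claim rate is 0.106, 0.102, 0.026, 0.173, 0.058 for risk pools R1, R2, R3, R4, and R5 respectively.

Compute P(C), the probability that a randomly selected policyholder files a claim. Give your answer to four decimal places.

0.0774

By the law of total probability,
P(C) = P(C|R1)·P(R1) + P(C|R2)·P(R2) + P(C|R3)·P(R3) + P(C|R4)·P(R4) + P(C|R5)·P(R5)
      = 0.106·0.306 + 0.102·0.091 + 0.026·0.277 + 0.173·0.083 + 0.058·0.243
      = 0.032436 + 0.009282 + 0.007202 + 0.014359 + 0.014094 = 0.077373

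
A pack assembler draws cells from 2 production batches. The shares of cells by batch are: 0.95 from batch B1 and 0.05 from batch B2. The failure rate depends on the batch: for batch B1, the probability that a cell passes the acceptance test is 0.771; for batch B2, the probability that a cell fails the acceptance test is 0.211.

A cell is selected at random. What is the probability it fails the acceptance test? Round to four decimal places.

0.2281

P(F|B1) = 1 − 0.771 = 0.229.
P(F) = P(F|B1)·P(B1) + P(F|B2)·P(B2)
      = 0.229·0.95 + 0.211·0.05
      = 0.21755 + 0.01055 = 0.2281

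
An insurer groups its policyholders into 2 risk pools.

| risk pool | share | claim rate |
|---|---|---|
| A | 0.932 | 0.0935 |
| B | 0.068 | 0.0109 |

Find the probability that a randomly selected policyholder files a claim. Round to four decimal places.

P(C) = P(C|A)·P(A) + P(C|B)·P(B)
      = 0.0935·0.932 + 0.0109·0.068
      = 0.087142 + 0.0007412 = 0.0878832

P(C) ≈ 0.0879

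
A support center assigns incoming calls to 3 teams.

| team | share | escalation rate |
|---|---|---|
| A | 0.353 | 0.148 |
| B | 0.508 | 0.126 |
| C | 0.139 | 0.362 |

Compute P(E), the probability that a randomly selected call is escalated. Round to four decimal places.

Using total probability over the partition,
P(E) = P(E|A)·P(A) + P(E|B)·P(B) + P(E|C)·P(C)
      = 0.148·0.353 + 0.126·0.508 + 0.362·0.139
      = 0.052244 + 0.064008 + 0.050318 = 0.16657

0.1666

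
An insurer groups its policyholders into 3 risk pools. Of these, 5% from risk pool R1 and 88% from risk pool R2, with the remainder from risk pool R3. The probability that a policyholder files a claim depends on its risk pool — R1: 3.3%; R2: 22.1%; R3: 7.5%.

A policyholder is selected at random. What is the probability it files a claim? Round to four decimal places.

P(R3) = 1 − (0.05 + 0.88) = 0.07.
P(C) = P(C|R1)·P(R1) + P(C|R2)·P(R2) + P(C|R3)·P(R3)
      = 0.033·0.05 + 0.221·0.88 + 0.075·0.07
      = 0.00165 + 0.19448 + 0.00525 = 0.20138

0.2014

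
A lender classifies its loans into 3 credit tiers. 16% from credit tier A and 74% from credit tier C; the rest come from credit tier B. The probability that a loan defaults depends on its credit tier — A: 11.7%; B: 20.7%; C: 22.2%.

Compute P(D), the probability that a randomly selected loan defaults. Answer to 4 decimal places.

P(D) ≈ 0.2037

P(B) = 1 − (0.16 + 0.74) = 0.1.
P(D) = P(D|A)·P(A) + P(D|B)·P(B) + P(D|C)·P(C)
      = 0.117·0.16 + 0.207·0.1 + 0.222·0.74
      = 0.01872 + 0.0207 + 0.16428 = 0.2037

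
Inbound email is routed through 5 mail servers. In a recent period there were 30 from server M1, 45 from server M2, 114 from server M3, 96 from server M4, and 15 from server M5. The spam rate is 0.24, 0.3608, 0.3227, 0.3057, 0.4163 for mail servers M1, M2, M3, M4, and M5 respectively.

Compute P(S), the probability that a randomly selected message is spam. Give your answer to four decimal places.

0.3194

Total: 30 + 45 + 114 + 96 + 15 = 300.
P(M1) = 30/300 = 0.1. P(M2) = 45/300 = 0.15. P(M3) = 114/300 = 0.38. P(M4) = 96/300 = 0.32. P(M5) = 15/300 = 0.05.
P(S) = P(S|M1)·P(M1) + P(S|M2)·P(M2) + P(S|M3)·P(M3) + P(S|M4)·P(M4) + P(S|M5)·P(M5)
      = 0.24·0.1 + 0.3608·0.15 + 0.3227·0.38 + 0.3057·0.32 + 0.4163·0.05
      = 0.024 + 0.05412 + 0.122626 + 0.097824 + 0.020815 = 0.319385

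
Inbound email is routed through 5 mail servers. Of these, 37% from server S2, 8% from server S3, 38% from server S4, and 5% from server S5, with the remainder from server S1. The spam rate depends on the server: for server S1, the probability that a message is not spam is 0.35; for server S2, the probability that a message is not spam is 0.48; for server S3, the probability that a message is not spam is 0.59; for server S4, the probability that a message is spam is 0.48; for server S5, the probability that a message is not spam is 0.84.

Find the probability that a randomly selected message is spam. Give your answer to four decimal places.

P(S1) = 1 − (0.37 + 0.08 + 0.38 + 0.05) = 0.12.
P(S|S1) = 1 − 0.35 = 0.65.
P(S|S2) = 1 − 0.48 = 0.52.
P(S|S3) = 1 − 0.59 = 0.41.
P(S|S5) = 1 − 0.84 = 0.16.
P(S) = P(S|S1)·P(S1) + P(S|S2)·P(S2) + P(S|S3)·P(S3) + P(S|S4)·P(S4) + P(S|S5)·P(S5)
      = 0.65·0.12 + 0.52·0.37 + 0.41·0.08 + 0.48·0.38 + 0.16·0.05
      = 0.078 + 0.1924 + 0.0328 + 0.1824 + 0.008 = 0.4936

P(S) ≈ 0.4936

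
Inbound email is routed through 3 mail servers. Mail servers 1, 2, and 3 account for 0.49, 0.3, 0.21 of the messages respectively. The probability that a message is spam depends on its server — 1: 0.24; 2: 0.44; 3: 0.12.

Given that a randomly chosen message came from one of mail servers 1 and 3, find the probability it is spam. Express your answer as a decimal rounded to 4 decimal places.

0.2040

Let J = {1, 3}.
P(J) = 0.49 + 0.21 = 0.7.
P(S ∩ J) = 0.24·0.49 + 0.12·0.21 = 0.1176 + 0.0252 = 0.1428.
P(S | J) = 0.1428 / 0.7 = 0.204000…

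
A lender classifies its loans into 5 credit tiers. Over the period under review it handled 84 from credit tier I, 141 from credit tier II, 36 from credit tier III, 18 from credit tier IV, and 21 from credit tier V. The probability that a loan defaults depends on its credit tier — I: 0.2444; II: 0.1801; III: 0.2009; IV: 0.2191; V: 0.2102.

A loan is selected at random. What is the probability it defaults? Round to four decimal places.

P(D) ≈ 0.2050

Total: 84 + 141 + 36 + 18 + 21 = 300.
P(I) = 84/300 = 0.28. P(II) = 141/300 = 0.47. P(III) = 36/300 = 0.12. P(IV) = 18/300 = 0.06. P(V) = 21/300 = 0.07.
Summing over the partition,
P(D) = P(D|I)·P(I) + P(D|II)·P(II) + P(D|III)·P(III) + P(D|IV)·P(IV) + P(D|V)·P(V)
      = 0.2444·0.28 + 0.1801·0.47 + 0.2009·0.12 + 0.2191·0.06 + 0.2102·0.07
      = 0.068432 + 0.084647 + 0.024108 + 0.013146 + 0.014714 = 0.205047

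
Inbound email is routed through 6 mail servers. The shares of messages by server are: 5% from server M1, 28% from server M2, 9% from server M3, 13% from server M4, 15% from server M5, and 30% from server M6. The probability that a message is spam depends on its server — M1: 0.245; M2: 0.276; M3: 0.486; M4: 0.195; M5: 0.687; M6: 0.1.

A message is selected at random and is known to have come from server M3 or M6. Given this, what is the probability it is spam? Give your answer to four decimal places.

0.1891

Let J = {M3, M6}.
P(J) = 0.09 + 0.3 = 0.39.
P(S ∩ J) = 0.486·0.09 + 0.1·0.3 = 0.04374 + 0.03 = 0.07374.
P(S | J) = 0.07374 / 0.39 = 0.189077…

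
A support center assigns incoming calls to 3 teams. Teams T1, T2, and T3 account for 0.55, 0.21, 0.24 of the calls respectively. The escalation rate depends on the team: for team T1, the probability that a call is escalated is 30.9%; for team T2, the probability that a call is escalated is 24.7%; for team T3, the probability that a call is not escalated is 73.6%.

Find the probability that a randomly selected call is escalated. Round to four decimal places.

P(E|T3) = 1 − 0.736 = 0.264.
P(E) = P(E|T1)·P(T1) + P(E|T2)·P(T2) + P(E|T3)·P(T3)
      = 0.309·0.55 + 0.247·0.21 + 0.264·0.24
      = 0.16995 + 0.05187 + 0.06336 = 0.28518

0.2852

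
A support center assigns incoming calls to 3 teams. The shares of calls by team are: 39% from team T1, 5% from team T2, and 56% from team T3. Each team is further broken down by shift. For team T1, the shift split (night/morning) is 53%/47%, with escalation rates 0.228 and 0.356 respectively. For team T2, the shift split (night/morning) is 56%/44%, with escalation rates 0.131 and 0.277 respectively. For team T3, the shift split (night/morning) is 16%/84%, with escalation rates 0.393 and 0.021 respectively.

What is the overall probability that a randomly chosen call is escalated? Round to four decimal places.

P(E|T1) = 0.53·0.228 + 0.47·0.356 = 0.12084 + 0.16732 = 0.28816
P(E|T2) = 0.56·0.131 + 0.44·0.277 = 0.07336 + 0.12188 = 0.19524
P(E|T3) = 0.16·0.393 + 0.84·0.021 = 0.06288 + 0.01764 = 0.08052
By total probability over the outer partition,
P(E) = 0.39·0.28816 + 0.05·0.19524 + 0.56·0.08052
      = 0.1123824 + 0.009762 + 0.0450912 = 0.1672356

P(E) ≈ 0.1672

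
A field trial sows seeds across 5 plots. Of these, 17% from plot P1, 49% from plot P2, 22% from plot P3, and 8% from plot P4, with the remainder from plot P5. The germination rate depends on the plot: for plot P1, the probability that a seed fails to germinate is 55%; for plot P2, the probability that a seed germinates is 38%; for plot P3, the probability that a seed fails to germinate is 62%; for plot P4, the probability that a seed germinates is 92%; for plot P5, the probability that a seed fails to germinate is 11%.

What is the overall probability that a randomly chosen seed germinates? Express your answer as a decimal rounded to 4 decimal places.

0.4555

P(P5) = 1 − (0.17 + 0.49 + 0.22 + 0.08) = 0.04.
P(G|P1) = 1 − 0.55 = 0.45.
P(G|P3) = 1 − 0.62 = 0.38.
P(G|P5) = 1 − 0.11 = 0.89.
By the law of total probability,
P(G) = P(G|P1)·P(P1) + P(G|P2)·P(P2) + P(G|P3)·P(P3) + P(G|P4)·P(P4) + P(G|P5)·P(P5)
      = 0.45·0.17 + 0.38·0.49 + 0.38·0.22 + 0.92·0.08 + 0.89·0.04
      = 0.0765 + 0.1862 + 0.0836 + 0.0736 + 0.0356 = 0.4555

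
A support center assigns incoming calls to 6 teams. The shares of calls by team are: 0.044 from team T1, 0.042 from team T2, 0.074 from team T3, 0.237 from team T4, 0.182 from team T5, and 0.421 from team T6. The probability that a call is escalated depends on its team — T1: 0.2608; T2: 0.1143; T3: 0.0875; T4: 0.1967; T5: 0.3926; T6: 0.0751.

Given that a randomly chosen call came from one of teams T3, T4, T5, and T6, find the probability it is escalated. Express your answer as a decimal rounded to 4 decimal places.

0.1709

Let S = {T3, T4, T5, T6}.
P(S) = 0.074 + 0.237 + 0.182 + 0.421 = 0.914.
P(E ∩ S) = 0.0875·0.074 + 0.1967·0.237 + 0.3926·0.182 + 0.0751·0.421 = 0.006475 + 0.0466179 + 0.0714532 + 0.0316171 = 0.1561632.
P(E | S) = 0.1561632 / 0.914 = 0.170857…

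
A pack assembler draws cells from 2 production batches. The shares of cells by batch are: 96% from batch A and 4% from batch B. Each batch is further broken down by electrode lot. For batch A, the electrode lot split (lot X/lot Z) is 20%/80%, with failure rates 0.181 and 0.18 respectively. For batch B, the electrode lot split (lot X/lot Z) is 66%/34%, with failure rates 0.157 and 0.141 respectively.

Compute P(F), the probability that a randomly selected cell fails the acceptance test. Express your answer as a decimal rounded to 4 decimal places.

P(F|A) = 0.2·0.181 + 0.8·0.18 = 0.0362 + 0.144 = 0.1802
P(F|B) = 0.66·0.157 + 0.34·0.141 = 0.10362 + 0.04794 = 0.15156
Then overall,
P(F) = 0.96·0.1802 + 0.04·0.15156
      = 0.172992 + 0.0060624 = 0.1790544

0.1791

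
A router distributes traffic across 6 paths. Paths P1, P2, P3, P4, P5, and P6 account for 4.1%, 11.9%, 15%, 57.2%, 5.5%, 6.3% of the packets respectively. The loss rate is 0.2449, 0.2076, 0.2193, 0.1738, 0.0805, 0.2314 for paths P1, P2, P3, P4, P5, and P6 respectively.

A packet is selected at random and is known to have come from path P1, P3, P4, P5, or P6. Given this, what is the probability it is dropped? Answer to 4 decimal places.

0.1832

Let S = {P1, P3, P4, P5, P6}.
P(S) = 0.041 + 0.15 + 0.572 + 0.055 + 0.063 = 0.881.
P(L ∩ S) = 0.2449·0.041 + 0.2193·0.15 + 0.1738·0.572 + 0.0805·0.055 + 0.2314·0.063 = 0.0100409 + 0.032895 + 0.0994136 + 0.0044275 + 0.0145782 = 0.1613552.
P(L | S) = 0.1613552 / 0.881 = 0.183150…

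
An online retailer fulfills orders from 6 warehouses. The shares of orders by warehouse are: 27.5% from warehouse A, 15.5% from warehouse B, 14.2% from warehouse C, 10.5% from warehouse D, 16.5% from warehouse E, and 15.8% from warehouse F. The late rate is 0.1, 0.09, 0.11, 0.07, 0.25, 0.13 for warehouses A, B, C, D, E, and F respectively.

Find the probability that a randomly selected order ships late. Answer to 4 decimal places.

0.1262

Summing over the partition,
P(L) = P(L|A)·P(A) + P(L|B)·P(B) + P(L|C)·P(C) + P(L|D)·P(D) + P(L|E)·P(E) + P(L|F)·P(F)
      = 0.1·0.275 + 0.09·0.155 + 0.11·0.142 + 0.07·0.105 + 0.25·0.165 + 0.13·0.158
      = 0.0275 + 0.01395 + 0.01562 + 0.00735 + 0.04125 + 0.02054 = 0.12621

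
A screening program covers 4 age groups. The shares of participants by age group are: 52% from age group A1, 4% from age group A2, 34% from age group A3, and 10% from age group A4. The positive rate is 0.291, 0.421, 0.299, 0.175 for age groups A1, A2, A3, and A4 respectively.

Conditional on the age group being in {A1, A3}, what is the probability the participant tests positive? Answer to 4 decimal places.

0.2942

Let S = {A1, A3}.
P(S) = 0.52 + 0.34 = 0.86.
P(T ∩ S) = 0.291·0.52 + 0.299·0.34 = 0.15132 + 0.10166 = 0.25298.
P(T | S) = 0.25298 / 0.86 = 0.294163…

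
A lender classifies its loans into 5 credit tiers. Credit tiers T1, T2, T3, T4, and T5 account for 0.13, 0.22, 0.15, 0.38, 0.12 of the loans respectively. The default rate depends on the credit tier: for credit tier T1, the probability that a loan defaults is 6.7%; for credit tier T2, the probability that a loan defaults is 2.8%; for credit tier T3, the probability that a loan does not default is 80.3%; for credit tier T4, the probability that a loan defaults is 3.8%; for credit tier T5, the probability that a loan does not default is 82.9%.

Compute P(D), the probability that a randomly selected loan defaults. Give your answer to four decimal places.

0.0794

P(D|T3) = 1 − 0.803 = 0.197.
P(D|T5) = 1 − 0.829 = 0.171.
Using total probability over the partition,
P(D) = P(D|T1)·P(T1) + P(D|T2)·P(T2) + P(D|T3)·P(T3) + P(D|T4)·P(T4) + P(D|T5)·P(T5)
      = 0.067·0.13 + 0.028·0.22 + 0.197·0.15 + 0.038·0.38 + 0.171·0.12
      = 0.00871 + 0.00616 + 0.02955 + 0.01444 + 0.02052 = 0.07938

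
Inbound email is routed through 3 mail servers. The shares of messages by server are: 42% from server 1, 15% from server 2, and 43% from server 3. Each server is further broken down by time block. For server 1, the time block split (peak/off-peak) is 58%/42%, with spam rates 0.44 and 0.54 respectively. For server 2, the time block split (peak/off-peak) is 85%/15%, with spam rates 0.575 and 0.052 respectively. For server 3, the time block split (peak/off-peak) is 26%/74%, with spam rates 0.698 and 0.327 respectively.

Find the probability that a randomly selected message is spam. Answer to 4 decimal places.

P(S) ≈ 0.4590

P(S|1) = 0.58·0.44 + 0.42·0.54 = 0.2552 + 0.2268 = 0.482
P(S|2) = 0.85·0.575 + 0.15·0.052 = 0.48875 + 0.0078 = 0.49655
P(S|3) = 0.26·0.698 + 0.74·0.327 = 0.18148 + 0.24198 = 0.42346
Then overall,
P(S) = 0.42·0.482 + 0.15·0.49655 + 0.43·0.42346
      = 0.20244 + 0.0744825 + 0.1820878 = 0.4590103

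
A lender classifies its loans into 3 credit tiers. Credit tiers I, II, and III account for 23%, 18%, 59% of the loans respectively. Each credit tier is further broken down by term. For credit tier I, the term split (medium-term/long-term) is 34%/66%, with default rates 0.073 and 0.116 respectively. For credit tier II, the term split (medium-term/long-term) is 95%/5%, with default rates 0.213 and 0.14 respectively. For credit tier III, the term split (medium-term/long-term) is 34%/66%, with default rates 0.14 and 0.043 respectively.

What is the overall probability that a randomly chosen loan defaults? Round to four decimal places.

P(D) ≈ 0.1058

P(D|I) = 0.34·0.073 + 0.66·0.116 = 0.02482 + 0.07656 = 0.10138
P(D|II) = 0.95·0.213 + 0.05·0.14 = 0.20235 + 0.007 = 0.20935
P(D|III) = 0.34·0.14 + 0.66·0.043 = 0.0476 + 0.02838 = 0.07598
Then overall,
P(D) = 0.23·0.10138 + 0.18·0.20935 + 0.59·0.07598
      = 0.0233174 + 0.037683 + 0.0448282 = 0.1058286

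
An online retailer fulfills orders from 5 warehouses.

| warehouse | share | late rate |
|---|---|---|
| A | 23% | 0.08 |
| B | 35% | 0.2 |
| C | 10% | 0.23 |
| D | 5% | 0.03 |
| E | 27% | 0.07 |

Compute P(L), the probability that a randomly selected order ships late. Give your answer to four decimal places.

0.1318

By the law of total probability,
P(L) = P(L|A)·P(A) + P(L|B)·P(B) + P(L|C)·P(C) + P(L|D)·P(D) + P(L|E)·P(E)
      = 0.08·0.23 + 0.2·0.35 + 0.23·0.1 + 0.03·0.05 + 0.07·0.27
      = 0.0184 + 0.07 + 0.023 + 0.0015 + 0.0189 = 0.1318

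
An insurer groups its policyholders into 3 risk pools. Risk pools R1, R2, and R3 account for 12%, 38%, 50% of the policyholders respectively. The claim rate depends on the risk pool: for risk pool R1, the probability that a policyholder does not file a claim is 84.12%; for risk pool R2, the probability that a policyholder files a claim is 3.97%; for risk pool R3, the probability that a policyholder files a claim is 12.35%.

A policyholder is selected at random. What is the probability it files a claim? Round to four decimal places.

P(C|R1) = 1 − 0.8412 = 0.1588.
P(C) = P(C|R1)·P(R1) + P(C|R2)·P(R2) + P(C|R3)·P(R3)
      = 0.1588·0.12 + 0.0397·0.38 + 0.1235·0.5
      = 0.019056 + 0.015086 + 0.06175 = 0.095892

0.0959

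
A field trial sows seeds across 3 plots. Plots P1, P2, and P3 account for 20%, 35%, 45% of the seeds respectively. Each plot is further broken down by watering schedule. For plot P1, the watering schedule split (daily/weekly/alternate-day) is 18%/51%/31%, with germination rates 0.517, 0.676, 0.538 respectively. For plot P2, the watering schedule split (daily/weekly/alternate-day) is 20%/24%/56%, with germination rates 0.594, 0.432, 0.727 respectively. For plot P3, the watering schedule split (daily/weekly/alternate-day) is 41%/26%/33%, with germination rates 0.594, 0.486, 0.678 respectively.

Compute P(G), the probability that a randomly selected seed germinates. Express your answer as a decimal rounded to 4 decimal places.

P(G|P1) = 0.18·0.517 + 0.51·0.676 + 0.31·0.538 = 0.09306 + 0.34476 + 0.16678 = 0.6046
P(G|P2) = 0.2·0.594 + 0.24·0.432 + 0.56·0.727 = 0.1188 + 0.10368 + 0.40712 = 0.6296
P(G|P3) = 0.41·0.594 + 0.26·0.486 + 0.33·0.678 = 0.24354 + 0.12636 + 0.22374 = 0.59364
By total probability over the outer partition,
P(G) = 0.2·0.6046 + 0.35·0.6296 + 0.45·0.59364
      = 0.12092 + 0.22036 + 0.267138 = 0.608418

0.6084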